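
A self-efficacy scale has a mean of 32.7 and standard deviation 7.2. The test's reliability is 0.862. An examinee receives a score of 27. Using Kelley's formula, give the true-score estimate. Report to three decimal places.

T̂ = 0.862(27) + 0.138(32.7) = 23.274 + 4.5126 = 27.7866 → 27.787

27.787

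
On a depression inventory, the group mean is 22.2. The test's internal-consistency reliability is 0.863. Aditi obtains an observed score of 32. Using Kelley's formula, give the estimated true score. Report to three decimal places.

30.657

Kelley's formula gives T̂ = 0.863·32 + 0.137·22.2 = 27.616 + 3.0414 = 30.6574.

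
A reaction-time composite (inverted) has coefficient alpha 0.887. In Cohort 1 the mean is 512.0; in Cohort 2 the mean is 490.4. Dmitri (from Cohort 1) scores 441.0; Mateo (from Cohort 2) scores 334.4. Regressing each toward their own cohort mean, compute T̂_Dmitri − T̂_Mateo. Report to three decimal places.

96.995

T̂_Dmitri = 0.887(441.0) + 0.113(512.0) = 449.02300
T̂_Mateo = 0.887(334.4) + 0.113(490.4) = 352.02800
Difference = 449.02300 − 352.02800 = 96.99500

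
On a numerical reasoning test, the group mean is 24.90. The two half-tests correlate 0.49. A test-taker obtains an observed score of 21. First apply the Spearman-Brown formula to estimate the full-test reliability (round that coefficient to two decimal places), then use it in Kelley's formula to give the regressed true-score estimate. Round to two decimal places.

22.33

Spearman-Brown: ρ = 2r/(1 + r) = 2(0.49)/(1 + 0.49) = 0.980/1.49 = 0.6577 → 0.66
T̂ = 0.66(21) + 0.34(24.90) = 13.86 + 8.4660 = 22.326 → 22.33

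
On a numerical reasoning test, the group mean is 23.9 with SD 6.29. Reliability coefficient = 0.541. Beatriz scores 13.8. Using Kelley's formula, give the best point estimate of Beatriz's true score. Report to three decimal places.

T̂ = 0.541(13.8) + 0.459(23.9) = 7.4658 + 10.9701 = 18.4359 → 18.436

18.436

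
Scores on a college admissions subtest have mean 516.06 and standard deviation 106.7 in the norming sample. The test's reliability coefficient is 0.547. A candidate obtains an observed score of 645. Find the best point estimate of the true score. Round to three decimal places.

T̂ = ρX + (1 − ρ)μ
  = 0.547 × 645 + 0.453 × 516.06
  = 352.815 + 233.77518
  = 586.5902
  ≈ 586.590

586.590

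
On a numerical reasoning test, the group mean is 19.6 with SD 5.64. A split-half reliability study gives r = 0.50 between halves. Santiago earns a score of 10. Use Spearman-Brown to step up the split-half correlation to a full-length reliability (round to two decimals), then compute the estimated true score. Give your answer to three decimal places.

Spearman-Brown: ρ = 2r/(1 + r) = 2(0.50)/(1 + 0.50) = 1.000/1.50 = 0.6667 → 0.67
Regress the observed score toward the mean by the unreliability: T̂ = 0.67·10 + 0.33·19.6 = 6.70 + 6.468 = 13.1680.

13.168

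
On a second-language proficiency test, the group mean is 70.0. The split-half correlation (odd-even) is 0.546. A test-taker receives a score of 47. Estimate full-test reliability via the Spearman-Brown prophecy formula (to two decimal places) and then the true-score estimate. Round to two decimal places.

Spearman-Brown: ρ = 2r/(1 + r) = 2(0.546)/(1 + 0.546) = 1.0920/1.546 = 0.7063 → 0.71
T̂ = ρX + (1 − ρ)μ
  = 0.71 × 47 + 0.29 × 70.0
  = 33.37 + 20.300
  = 53.670
  ≈ 53.67

53.67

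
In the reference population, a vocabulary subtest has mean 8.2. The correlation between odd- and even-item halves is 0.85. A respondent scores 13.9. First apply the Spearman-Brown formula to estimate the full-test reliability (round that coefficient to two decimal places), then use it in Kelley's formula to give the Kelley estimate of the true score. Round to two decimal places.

13.44

Spearman-Brown: ρ = 2r/(1 + r) = 2(0.85)/(1 + 0.85) = 1.700/1.85 = 0.9189 → 0.92
T̂ = 0.92(13.9) + 0.08(8.2) = 12.788 + 0.656 = 13.444 → 13.44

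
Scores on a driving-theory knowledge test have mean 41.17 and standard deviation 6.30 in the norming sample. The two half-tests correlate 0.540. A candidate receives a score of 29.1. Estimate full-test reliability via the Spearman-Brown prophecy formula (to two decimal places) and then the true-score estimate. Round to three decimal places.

Spearman-Brown: ρ = 2r/(1 + r) = 2(0.540)/(1 + 0.540) = 1.0800/1.540 = 0.7013 → 0.70
T̂ = 0.70(29.1) + 0.30(41.17) = 20.370 + 12.3510 = 32.7210 → 32.721

32.721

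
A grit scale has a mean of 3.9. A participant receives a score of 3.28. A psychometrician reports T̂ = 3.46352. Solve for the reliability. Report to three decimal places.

0.704

T̂ = ρX + (1 − ρ)μ  ⇒  T̂ − μ = ρ(X − μ)
ρ = (T̂ − μ)/(X − μ) = (3.46352 − 3.9) / (3.28 − 3.9) = -0.43648 / -0.62 = 0.70400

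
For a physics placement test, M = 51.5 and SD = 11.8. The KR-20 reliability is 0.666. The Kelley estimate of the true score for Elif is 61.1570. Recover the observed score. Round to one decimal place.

T̂ = ρX + (1 − ρ)μ  ⇒  X = (T̂ − (1 − ρ)μ) / ρ
X = (61.1570 − 0.334 × 51.5) / 0.666 = (61.1570 − 17.2010) / 0.666 = 43.9560 / 0.666 = 66.000

66.0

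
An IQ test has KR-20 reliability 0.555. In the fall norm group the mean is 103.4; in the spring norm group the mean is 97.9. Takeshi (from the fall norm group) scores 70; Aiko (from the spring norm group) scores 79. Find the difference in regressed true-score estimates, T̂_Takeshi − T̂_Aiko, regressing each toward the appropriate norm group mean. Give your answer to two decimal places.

T̂_Takeshi = 0.555(70) + 0.445(103.4) = 84.8630
T̂_Aiko = 0.555(79) + 0.445(97.9) = 87.4105
Difference = 84.8630 − 87.4105 = -2.5475

-2.55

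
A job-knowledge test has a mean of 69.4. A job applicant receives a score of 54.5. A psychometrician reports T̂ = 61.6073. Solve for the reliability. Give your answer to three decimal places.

T̂ = ρX + (1 − ρ)μ  ⇒  T̂ − μ = ρ(X − μ)
ρ = (T̂ − μ)/(X − μ) = (61.6073 − 69.4) / (54.5 − 69.4) = -7.7927 / -14.9 = 0.52300

0.523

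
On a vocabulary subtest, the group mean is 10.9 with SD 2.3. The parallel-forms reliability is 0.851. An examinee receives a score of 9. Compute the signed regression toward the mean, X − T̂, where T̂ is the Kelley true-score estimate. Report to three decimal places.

Regress the observed score toward the mean by the unreliability: T̂ = 0.851·9 + 0.149·10.9 = 7.659 + 1.6241 = 9.28310.
X − T̂ = 9 − 9.2831 = -0.2831 → -0.283

-0.283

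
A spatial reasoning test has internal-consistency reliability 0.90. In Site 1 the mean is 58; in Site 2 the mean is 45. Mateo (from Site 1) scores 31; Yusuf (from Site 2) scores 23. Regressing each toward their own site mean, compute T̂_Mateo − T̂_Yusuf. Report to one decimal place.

T̂_Mateo = 0.90(31) + 0.10(58) = 33.700
T̂_Yusuf = 0.90(23) + 0.10(45) = 25.200
Difference = 33.700 − 25.200 = 8.500

8.5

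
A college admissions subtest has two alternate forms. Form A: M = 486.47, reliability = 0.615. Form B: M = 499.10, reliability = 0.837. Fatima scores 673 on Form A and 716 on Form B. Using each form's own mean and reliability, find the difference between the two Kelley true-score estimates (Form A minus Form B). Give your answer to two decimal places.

T̂_A = 0.615(673) + 0.385(486.47) = 601.1860
T̂_B = 0.837(716) + 0.163(499.10) = 680.6453
T̂_A − T̂_B = -79.4593

-79.46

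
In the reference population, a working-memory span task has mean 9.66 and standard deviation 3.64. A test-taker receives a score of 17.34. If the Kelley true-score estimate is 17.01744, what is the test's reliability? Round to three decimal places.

T̂ = ρX + (1 − ρ)μ  ⇒  T̂ − μ = ρ(X − μ)
ρ = (T̂ − μ)/(X − μ) = (17.01744 − 9.66) / (17.34 − 9.66) = 7.35744 / 7.68 = 0.95800

0.958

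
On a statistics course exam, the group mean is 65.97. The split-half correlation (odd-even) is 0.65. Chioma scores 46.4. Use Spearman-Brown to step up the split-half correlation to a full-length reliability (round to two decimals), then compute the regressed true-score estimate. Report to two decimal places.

Spearman-Brown: ρ = 2r/(1 + r) = 2(0.65)/(1 + 0.65) = 1.300/1.65 = 0.7879 → 0.79
Weight the observed score by reliability and the mean by (1 − reliability): T̂ = 0.79·46.4 + 0.21·65.97 = 36.656 + 13.8537 = 50.510.

50.51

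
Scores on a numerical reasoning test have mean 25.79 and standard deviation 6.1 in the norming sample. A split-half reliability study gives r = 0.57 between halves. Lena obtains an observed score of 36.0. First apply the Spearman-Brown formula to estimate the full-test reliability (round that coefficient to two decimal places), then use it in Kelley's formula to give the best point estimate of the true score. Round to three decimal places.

Spearman-Brown: ρ = 2r/(1 + r) = 2(0.57)/(1 + 0.57) = 1.140/1.57 = 0.7261 → 0.73
T̂ = ρX + (1 − ρ)μ
  = 0.73 × 36.0 + 0.27 × 25.79
  = 26.280 + 6.9633
  = 33.2433
  ≈ 33.243

33.243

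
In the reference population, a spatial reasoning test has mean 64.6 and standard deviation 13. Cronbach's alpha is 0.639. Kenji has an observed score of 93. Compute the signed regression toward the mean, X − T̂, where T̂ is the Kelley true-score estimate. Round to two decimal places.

10.25

Regress the observed score toward the mean by the unreliability: T̂ = 0.639·93 + 0.361·64.6 = 59.427 + 23.3206 = 82.7476.
X − T̂ = 93 − 82.748 = 10.252 → 10.25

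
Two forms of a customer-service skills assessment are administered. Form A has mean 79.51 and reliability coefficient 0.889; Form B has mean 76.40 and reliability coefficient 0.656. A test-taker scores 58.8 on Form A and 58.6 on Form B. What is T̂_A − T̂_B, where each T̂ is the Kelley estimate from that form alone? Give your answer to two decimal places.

T̂_A = 0.889(58.8) + 0.111(79.51) = 61.0988
T̂_B = 0.656(58.6) + 0.344(76.40) = 64.7232
T̂_A − T̂_B = -3.6244

-3.62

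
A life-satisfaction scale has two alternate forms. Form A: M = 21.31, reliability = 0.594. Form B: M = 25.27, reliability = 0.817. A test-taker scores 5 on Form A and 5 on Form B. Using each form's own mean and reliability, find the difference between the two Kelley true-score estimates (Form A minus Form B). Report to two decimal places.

2.91

T̂_A = 0.594(5) + 0.406(21.31) = 11.6219
T̂_B = 0.817(5) + 0.183(25.27) = 8.7094
T̂_A − T̂_B = 2.9124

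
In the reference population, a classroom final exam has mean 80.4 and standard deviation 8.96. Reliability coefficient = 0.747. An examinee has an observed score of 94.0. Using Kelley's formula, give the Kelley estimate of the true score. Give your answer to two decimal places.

90.56

T̂ = 0.747(94.0) + 0.253(80.4) = 70.2180 + 20.3412 = 90.559 → 90.56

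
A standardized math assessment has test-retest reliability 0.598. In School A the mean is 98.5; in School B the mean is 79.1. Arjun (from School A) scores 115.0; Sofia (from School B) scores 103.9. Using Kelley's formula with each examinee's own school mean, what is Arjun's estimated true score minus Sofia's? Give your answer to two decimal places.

T̂_Arjun = 0.598(115.0) + 0.402(98.5) = 108.3670
T̂_Sofia = 0.598(103.9) + 0.402(79.1) = 93.9304
Difference = 108.3670 − 93.9304 = 14.4366

14.44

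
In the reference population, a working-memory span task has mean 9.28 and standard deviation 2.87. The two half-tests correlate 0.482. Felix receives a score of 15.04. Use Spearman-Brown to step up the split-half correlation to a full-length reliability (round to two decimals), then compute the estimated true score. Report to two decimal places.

Spearman-Brown: ρ = 2r/(1 + r) = 2(0.482)/(1 + 0.482) = 0.9640/1.482 = 0.6505 → 0.65
Kelley's formula gives T̂ = 0.65·15.04 + 0.35·9.28 = 9.7760 + 3.2480 = 13.024.

13.02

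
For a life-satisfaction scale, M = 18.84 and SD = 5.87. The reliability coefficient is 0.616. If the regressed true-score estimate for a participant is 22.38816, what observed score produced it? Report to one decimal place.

T̂ = ρX + (1 − ρ)μ  ⇒  X = (T̂ − (1 − ρ)μ) / ρ
X = (22.38816 − 0.384 × 18.84) / 0.616 = (22.38816 − 7.23456) / 0.616 = 15.15360 / 0.616 = 24.600

24.6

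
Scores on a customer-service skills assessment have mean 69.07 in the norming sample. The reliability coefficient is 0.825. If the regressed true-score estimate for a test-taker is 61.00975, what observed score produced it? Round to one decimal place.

59.3

T̂ = ρX + (1 − ρ)μ  ⇒  X = (T̂ − (1 − ρ)μ) / ρ
X = (61.00975 − 0.175 × 69.07) / 0.825 = (61.00975 − 12.08725) / 0.825 = 48.92250 / 0.825 = 59.300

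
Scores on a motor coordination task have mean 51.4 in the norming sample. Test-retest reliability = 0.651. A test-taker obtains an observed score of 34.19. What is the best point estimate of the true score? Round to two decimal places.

40.20

Regress the observed score toward the mean by the unreliability: T̂ = 0.651·34.19 + 0.349·51.4 = 22.25769 + 17.9386 = 40.196.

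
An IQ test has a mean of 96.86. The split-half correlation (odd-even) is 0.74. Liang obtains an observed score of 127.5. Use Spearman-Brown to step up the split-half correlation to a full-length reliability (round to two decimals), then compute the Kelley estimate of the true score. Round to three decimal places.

122.904

Spearman-Brown: ρ = 2r/(1 + r) = 2(0.74)/(1 + 0.74) = 1.480/1.74 = 0.8506 → 0.85
T̂ = 0.85(127.5) + 0.15(96.86) = 108.375 + 14.5290 = 122.9040 → 122.904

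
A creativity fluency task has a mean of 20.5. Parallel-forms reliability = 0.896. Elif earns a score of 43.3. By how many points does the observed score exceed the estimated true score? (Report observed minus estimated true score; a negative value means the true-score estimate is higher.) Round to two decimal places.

2.37

T̂ = ρX + (1 − ρ)μ
  = 0.896 × 43.3 + 0.104 × 20.5
  = 38.7968 + 2.1320
  = 40.9288
  ≈ 40.929
X − T̂ = 43.3 − 40.929 = 2.371 → 2.37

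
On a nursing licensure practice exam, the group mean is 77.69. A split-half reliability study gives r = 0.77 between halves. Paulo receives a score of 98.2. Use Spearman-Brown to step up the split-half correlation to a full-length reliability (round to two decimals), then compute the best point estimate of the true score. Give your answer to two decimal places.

95.53

Spearman-Brown: ρ = 2r/(1 + r) = 2(0.77)/(1 + 0.77) = 1.540/1.77 = 0.8701 → 0.87
T̂ = 0.87(98.2) + 0.13(77.69) = 85.434 + 10.0997 = 95.534 → 95.53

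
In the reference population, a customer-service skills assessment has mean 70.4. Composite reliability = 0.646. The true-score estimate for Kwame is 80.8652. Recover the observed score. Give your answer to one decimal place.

T̂ = ρX + (1 − ρ)μ  ⇒  X = (T̂ − (1 − ρ)μ) / ρ
X = (80.8652 − 0.354 × 70.4) / 0.646 = (80.8652 − 24.9216) / 0.646 = 55.9436 / 0.646 = 86.600

86.6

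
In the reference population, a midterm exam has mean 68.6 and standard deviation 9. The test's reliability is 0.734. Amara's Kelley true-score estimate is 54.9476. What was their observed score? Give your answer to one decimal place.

50.0

T̂ = ρX + (1 − ρ)μ  ⇒  X = (T̂ − (1 − ρ)μ) / ρ
X = (54.9476 − 0.266 × 68.6) / 0.734 = (54.9476 − 18.2476) / 0.734 = 36.7000 / 0.734 = 50.000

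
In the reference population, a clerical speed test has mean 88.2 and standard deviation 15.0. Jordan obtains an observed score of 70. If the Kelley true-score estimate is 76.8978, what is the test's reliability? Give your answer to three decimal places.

T̂ = ρX + (1 − ρ)μ  ⇒  T̂ − μ = ρ(X − μ)
ρ = (T̂ − μ)/(X − μ) = (76.8978 − 88.2) / (70 − 88.2) = -11.3022 / -18.2 = 0.62100

0.621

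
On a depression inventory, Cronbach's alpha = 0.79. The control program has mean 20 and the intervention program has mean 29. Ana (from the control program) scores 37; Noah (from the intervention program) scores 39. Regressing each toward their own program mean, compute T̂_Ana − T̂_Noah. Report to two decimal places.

-3.47

T̂_Ana = 0.79(37) + 0.21(20) = 33.4300
T̂_Noah = 0.79(39) + 0.21(29) = 36.9000
Difference = 33.4300 − 36.9000 = -3.4700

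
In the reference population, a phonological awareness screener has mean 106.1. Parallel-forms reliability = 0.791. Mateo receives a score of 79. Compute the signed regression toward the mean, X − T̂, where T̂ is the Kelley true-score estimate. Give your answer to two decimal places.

-5.66

T̂ = ρX + (1 − ρ)μ
  = 0.791 × 79 + 0.209 × 106.1
  = 62.489 + 22.1749
  = 84.6639
  ≈ 84.664
X − T̂ = 79 − 84.664 = -5.664 → -5.66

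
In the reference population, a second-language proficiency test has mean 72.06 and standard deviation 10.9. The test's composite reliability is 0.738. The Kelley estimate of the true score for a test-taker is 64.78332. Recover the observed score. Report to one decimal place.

62.2

T̂ = ρX + (1 − ρ)μ  ⇒  X = (T̂ − (1 − ρ)μ) / ρ
X = (64.78332 − 0.262 × 72.06) / 0.738 = (64.78332 − 18.87972) / 0.738 = 45.90360 / 0.738 = 62.200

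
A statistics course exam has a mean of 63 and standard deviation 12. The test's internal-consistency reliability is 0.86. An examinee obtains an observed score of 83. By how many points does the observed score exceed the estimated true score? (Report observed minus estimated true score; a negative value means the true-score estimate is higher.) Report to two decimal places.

2.80

T̂ = ρX + (1 − ρ)μ
  = 0.86 × 83 + 0.14 × 63
  = 71.38 + 8.82
  = 80.2000
  ≈ 80.200
X − T̂ = 83 − 80.200 = 2.800 → 2.80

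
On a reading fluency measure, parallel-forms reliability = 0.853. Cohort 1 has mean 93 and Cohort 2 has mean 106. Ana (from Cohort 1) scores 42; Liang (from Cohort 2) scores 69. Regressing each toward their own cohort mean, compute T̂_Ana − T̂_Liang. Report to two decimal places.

T̂_Ana = 0.853(42) + 0.147(93) = 49.4970
T̂_Liang = 0.853(69) + 0.147(106) = 74.4390
Difference = 49.4970 − 74.4390 = -24.9420

-24.94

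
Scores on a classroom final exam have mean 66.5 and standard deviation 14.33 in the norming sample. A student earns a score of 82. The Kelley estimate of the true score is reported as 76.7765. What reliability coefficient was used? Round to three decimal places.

T̂ = ρX + (1 − ρ)μ  ⇒  T̂ − μ = ρ(X − μ)
ρ = (T̂ − μ)/(X − μ) = (76.7765 − 66.5) / (82 − 66.5) = 10.2765 / 15.5 = 0.66300

0.663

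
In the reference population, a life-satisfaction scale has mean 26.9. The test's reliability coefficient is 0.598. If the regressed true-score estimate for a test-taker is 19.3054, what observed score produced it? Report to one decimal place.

14.2

T̂ = ρX + (1 − ρ)μ  ⇒  X = (T̂ − (1 − ρ)μ) / ρ
X = (19.3054 − 0.402 × 26.9) / 0.598 = (19.3054 − 10.8138) / 0.598 = 8.4916 / 0.598 = 14.200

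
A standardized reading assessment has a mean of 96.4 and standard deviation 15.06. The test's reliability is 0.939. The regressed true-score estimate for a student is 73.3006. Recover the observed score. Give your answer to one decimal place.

71.8

T̂ = ρX + (1 − ρ)μ  ⇒  X = (T̂ − (1 − ρ)μ) / ρ
X = (73.3006 − 0.061 × 96.4) / 0.939 = (73.3006 − 5.8804) / 0.939 = 67.4202 / 0.939 = 71.800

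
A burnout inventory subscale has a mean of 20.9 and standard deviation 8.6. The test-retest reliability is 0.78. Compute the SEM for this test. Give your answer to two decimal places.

4.03

SEM = SD · √(1 − ρ) = 8.6 × √0.22 = 8.6 × 0.4690 = 4.034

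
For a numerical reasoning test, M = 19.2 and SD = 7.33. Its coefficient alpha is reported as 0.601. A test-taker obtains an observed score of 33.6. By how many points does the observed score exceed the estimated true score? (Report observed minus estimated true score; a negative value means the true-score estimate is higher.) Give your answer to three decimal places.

5.746

T̂ = 0.601(33.6) + 0.399(19.2) = 20.1936 + 7.6608 = 27.85440 → 27.8544
X − T̂ = 33.6 − 27.8544 = 5.7456 → 5.746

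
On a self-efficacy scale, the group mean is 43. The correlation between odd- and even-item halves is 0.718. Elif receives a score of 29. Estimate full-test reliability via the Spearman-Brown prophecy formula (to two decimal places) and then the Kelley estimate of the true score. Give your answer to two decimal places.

31.24

Spearman-Brown: ρ = 2r/(1 + r) = 2(0.718)/(1 + 0.718) = 1.4360/1.718 = 0.8359 → 0.84
Regress the observed score toward the mean by the unreliability: T̂ = 0.84·29 + 0.16·43 = 24.36 + 6.88 = 31.240.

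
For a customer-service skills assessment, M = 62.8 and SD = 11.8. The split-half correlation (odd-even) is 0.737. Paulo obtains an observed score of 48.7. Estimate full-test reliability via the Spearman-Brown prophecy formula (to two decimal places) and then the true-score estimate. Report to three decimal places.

Spearman-Brown: ρ = 2r/(1 + r) = 2(0.737)/(1 + 0.737) = 1.4740/1.737 = 0.8486 → 0.85
T̂ = ρX + (1 − ρ)μ
  = 0.85 × 48.7 + 0.15 × 62.8
  = 41.395 + 9.420
  = 50.8150
  ≈ 50.815

50.815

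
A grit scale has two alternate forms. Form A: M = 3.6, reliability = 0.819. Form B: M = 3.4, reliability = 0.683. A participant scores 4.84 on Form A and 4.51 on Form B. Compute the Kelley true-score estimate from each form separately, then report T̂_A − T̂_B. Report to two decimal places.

0.46

T̂_A = 0.819(4.84) + 0.181(3.6) = 4.6156
T̂_B = 0.683(4.51) + 0.317(3.4) = 4.1581
T̂_A − T̂_B = 0.4574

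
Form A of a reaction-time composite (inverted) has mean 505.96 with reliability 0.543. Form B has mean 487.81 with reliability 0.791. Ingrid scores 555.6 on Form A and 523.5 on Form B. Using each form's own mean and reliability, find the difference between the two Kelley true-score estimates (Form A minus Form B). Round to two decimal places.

T̂_A = 0.543(555.6) + 0.457(505.96) = 532.9145
T̂_B = 0.791(523.5) + 0.209(487.81) = 516.0408
T̂_A − T̂_B = 16.8737

16.87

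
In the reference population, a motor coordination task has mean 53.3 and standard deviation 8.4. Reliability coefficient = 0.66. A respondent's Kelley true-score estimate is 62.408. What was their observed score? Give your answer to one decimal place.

67.1

T̂ = ρX + (1 − ρ)μ  ⇒  X = (T̂ − (1 − ρ)μ) / ρ
X = (62.408 − 0.34 × 53.3) / 0.66 = (62.408 − 18.122) / 0.66 = 44.286 / 0.66 = 67.100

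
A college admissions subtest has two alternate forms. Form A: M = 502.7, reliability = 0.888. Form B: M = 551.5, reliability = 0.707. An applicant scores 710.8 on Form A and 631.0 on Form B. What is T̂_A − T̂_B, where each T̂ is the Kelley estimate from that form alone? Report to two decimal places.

T̂_A = 0.888(710.8) + 0.112(502.7) = 687.4928
T̂_B = 0.707(631.0) + 0.293(551.5) = 607.7065
T̂_A − T̂_B = 79.7863

79.79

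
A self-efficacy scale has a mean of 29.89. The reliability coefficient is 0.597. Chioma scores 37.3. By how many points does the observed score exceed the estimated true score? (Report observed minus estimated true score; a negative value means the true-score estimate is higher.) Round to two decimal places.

T̂ = ρX + (1 − ρ)μ
  = 0.597 × 37.3 + 0.403 × 29.89
  = 22.2681 + 12.04567
  = 34.3138
  ≈ 34.314
X − T̂ = 37.3 − 34.314 = 2.986 → 2.99

2.99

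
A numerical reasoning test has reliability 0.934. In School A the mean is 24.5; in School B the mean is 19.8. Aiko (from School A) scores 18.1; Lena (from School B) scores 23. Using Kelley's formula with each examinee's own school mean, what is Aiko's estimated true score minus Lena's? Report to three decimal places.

-4.266

T̂_Aiko = 0.934(18.1) + 0.066(24.5) = 18.52240
T̂_Lena = 0.934(23) + 0.066(19.8) = 22.78880
Difference = 18.52240 − 22.78880 = -4.26640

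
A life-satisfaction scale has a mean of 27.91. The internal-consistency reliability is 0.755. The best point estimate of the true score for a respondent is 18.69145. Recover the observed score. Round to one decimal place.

15.7

T̂ = ρX + (1 − ρ)μ  ⇒  X = (T̂ − (1 − ρ)μ) / ρ
X = (18.69145 − 0.245 × 27.91) / 0.755 = (18.69145 − 6.83795) / 0.755 = 11.85350 / 0.755 = 15.700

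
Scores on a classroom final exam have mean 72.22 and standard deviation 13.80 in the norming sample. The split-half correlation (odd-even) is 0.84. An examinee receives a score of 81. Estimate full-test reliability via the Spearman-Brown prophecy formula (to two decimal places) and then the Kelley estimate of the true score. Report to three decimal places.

Spearman-Brown: ρ = 2r/(1 + r) = 2(0.84)/(1 + 0.84) = 1.680/1.84 = 0.9130 → 0.91
T̂ = ρX + (1 − ρ)μ
  = 0.91 × 81 + 0.09 × 72.22
  = 73.71 + 6.4998
  = 80.2098
  ≈ 80.210

80.210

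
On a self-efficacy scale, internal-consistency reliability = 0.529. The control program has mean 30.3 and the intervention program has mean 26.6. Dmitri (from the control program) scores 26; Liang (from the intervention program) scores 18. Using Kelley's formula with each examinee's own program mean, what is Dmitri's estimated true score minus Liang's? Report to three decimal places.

T̂_Dmitri = 0.529(26) + 0.471(30.3) = 28.02530
T̂_Liang = 0.529(18) + 0.471(26.6) = 22.05060
Difference = 28.02530 − 22.05060 = 5.97470

5.975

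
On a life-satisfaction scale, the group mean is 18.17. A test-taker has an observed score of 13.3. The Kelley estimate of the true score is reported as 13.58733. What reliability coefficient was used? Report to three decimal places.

T̂ = ρX + (1 − ρ)μ  ⇒  T̂ − μ = ρ(X − μ)
ρ = (T̂ − μ)/(X − μ) = (13.58733 − 18.17) / (13.3 − 18.17) = -4.58267 / -4.87 = 0.94100

0.941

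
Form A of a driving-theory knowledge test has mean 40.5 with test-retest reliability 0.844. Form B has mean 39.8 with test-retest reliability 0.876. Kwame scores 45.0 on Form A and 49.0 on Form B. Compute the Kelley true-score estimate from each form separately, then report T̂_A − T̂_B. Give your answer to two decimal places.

T̂_A = 0.844(45.0) + 0.156(40.5) = 44.2980
T̂_B = 0.876(49.0) + 0.124(39.8) = 47.8592
T̂_A − T̂_B = -3.5612

-3.56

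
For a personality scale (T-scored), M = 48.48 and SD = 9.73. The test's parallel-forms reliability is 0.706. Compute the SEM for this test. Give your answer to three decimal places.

5.276

SEM = SD · √(1 − ρ) = 9.73 × √0.294 = 9.73 × 0.5422 = 5.2758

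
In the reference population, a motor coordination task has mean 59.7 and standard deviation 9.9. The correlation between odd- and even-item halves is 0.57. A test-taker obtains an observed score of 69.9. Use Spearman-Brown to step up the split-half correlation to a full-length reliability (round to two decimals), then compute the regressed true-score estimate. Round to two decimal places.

67.15

Spearman-Brown: ρ = 2r/(1 + r) = 2(0.57)/(1 + 0.57) = 1.140/1.57 = 0.7261 → 0.73
T̂ = ρX + (1 − ρ)μ
  = 0.73 × 69.9 + 0.27 × 59.7
  = 51.027 + 16.119
  = 67.146
  ≈ 67.15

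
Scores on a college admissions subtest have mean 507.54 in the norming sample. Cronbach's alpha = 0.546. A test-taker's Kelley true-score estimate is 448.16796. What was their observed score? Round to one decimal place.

T̂ = ρX + (1 − ρ)μ  ⇒  X = (T̂ − (1 − ρ)μ) / ρ
X = (448.16796 − 0.454 × 507.54) / 0.546 = (448.16796 − 230.42316) / 0.546 = 217.74480 / 0.546 = 398.800

398.8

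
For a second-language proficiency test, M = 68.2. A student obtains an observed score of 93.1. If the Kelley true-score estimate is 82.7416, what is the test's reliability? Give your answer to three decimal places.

T̂ = ρX + (1 − ρ)μ  ⇒  T̂ − μ = ρ(X − μ)
ρ = (T̂ − μ)/(X − μ) = (82.7416 − 68.2) / (93.1 − 68.2) = 14.5416 / 24.9 = 0.58400

0.584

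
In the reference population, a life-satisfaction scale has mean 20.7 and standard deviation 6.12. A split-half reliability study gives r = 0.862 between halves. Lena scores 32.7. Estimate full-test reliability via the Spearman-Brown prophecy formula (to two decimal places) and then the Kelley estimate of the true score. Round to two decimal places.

Spearman-Brown: ρ = 2r/(1 + r) = 2(0.862)/(1 + 0.862) = 1.7240/1.862 = 0.9259 → 0.93
Kelley's formula gives T̂ = 0.93·32.7 + 0.07·20.7 = 30.411 + 1.449 = 31.860.

31.86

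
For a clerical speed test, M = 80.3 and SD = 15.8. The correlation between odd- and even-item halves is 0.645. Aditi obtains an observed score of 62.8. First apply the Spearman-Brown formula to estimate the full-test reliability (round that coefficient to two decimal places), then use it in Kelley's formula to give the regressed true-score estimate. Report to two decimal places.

66.65

Spearman-Brown: ρ = 2r/(1 + r) = 2(0.645)/(1 + 0.645) = 1.2900/1.645 = 0.7842 → 0.78
Weight the observed score by reliability and the mean by (1 − reliability): T̂ = 0.78·62.8 + 0.22·80.3 = 48.984 + 17.666 = 66.650.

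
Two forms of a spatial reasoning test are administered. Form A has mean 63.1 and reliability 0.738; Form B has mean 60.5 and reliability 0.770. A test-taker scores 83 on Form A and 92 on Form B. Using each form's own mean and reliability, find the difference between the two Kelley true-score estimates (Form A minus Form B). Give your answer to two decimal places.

T̂_A = 0.738(83) + 0.262(63.1) = 77.7862
T̂_B = 0.770(92) + 0.230(60.5) = 84.7550
T̂_A − T̂_B = -6.9688

-6.97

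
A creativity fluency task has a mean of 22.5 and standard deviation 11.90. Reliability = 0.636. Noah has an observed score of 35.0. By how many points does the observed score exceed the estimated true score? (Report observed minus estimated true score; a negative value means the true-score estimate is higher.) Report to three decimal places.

T̂ = ρX + (1 − ρ)μ
  = 0.636 × 35.0 + 0.364 × 22.5
  = 22.2600 + 8.1900
  = 30.45000
  ≈ 30.4500
X − T̂ = 35.0 − 30.4500 = 4.5500 → 4.550

4.550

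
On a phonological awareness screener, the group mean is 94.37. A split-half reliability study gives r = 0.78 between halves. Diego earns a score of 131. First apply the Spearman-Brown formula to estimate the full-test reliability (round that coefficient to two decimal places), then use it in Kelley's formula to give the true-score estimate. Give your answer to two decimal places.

126.60

Spearman-Brown: ρ = 2r/(1 + r) = 2(0.78)/(1 + 0.78) = 1.560/1.78 = 0.8764 → 0.88
T̂ = ρX + (1 − ρ)μ
  = 0.88 × 131 + 0.12 × 94.37
  = 115.28 + 11.3244
  = 126.604
  ≈ 126.60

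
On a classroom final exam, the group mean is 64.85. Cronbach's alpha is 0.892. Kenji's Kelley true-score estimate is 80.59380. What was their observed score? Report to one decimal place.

T̂ = ρX + (1 − ρ)μ  ⇒  X = (T̂ − (1 − ρ)μ) / ρ
X = (80.59380 − 0.108 × 64.85) / 0.892 = (80.59380 − 7.00380) / 0.892 = 73.59000 / 0.892 = 82.500

82.5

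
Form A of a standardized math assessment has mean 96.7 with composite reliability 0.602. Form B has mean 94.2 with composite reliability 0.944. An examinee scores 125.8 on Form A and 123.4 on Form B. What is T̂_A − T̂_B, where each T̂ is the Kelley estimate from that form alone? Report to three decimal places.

-7.547

T̂_A = 0.602(125.8) + 0.398(96.7) = 114.21820
T̂_B = 0.944(123.4) + 0.056(94.2) = 121.76480
T̂_A − T̂_B = -7.54660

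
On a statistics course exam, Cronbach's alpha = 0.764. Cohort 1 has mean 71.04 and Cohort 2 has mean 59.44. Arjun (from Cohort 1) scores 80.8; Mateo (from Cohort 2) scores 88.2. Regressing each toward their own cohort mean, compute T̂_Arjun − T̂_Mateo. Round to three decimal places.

T̂_Arjun = 0.764(80.8) + 0.236(71.04) = 78.49664
T̂_Mateo = 0.764(88.2) + 0.236(59.44) = 81.41264
Difference = 78.49664 − 81.41264 = -2.91600

-2.916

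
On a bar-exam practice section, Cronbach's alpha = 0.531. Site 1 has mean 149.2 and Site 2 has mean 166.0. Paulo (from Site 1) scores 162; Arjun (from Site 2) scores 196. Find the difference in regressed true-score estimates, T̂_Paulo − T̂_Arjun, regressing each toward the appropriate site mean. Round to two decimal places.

-25.93

T̂_Paulo = 0.531(162) + 0.469(149.2) = 155.9968
T̂_Arjun = 0.531(196) + 0.469(166.0) = 181.9300
Difference = 155.9968 − 181.9300 = -25.9332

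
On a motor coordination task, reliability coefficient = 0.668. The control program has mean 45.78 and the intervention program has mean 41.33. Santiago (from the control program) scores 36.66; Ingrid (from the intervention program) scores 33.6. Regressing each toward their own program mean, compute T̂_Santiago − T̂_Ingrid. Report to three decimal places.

3.521

T̂_Santiago = 0.668(36.66) + 0.332(45.78) = 39.68784
T̂_Ingrid = 0.668(33.6) + 0.332(41.33) = 36.16636
Difference = 39.68784 − 36.16636 = 3.52148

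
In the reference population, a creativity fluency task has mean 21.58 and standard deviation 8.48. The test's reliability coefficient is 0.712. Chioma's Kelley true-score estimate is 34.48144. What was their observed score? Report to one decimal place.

39.7

T̂ = ρX + (1 − ρ)μ  ⇒  X = (T̂ − (1 − ρ)μ) / ρ
X = (34.48144 − 0.288 × 21.58) / 0.712 = (34.48144 − 6.21504) / 0.712 = 28.26640 / 0.712 = 39.700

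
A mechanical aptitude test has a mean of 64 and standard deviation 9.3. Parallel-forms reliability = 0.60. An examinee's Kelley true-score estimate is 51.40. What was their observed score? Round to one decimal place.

T̂ = ρX + (1 − ρ)μ  ⇒  X = (T̂ − (1 − ρ)μ) / ρ
X = (51.40 − 0.40 × 64) / 0.60 = (51.40 − 25.60) / 0.60 = 25.80 / 0.60 = 43.000

43.0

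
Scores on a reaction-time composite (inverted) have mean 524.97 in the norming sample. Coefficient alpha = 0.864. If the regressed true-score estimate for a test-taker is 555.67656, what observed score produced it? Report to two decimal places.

560.51

T̂ = ρX + (1 − ρ)μ  ⇒  X = (T̂ − (1 − ρ)μ) / ρ
X = (555.67656 − 0.136 × 524.97) / 0.864 = (555.67656 − 71.39592) / 0.864 = 484.28064 / 0.864 = 560.5100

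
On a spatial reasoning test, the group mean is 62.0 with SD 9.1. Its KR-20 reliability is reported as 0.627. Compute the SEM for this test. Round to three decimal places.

5.558

SEM = SD · √(1 − ρ) = 9.1 × √0.373 = 9.1 × 0.6107 = 5.5577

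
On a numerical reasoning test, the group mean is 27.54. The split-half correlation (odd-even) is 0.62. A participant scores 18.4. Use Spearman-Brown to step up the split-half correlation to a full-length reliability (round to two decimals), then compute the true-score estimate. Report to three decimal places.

20.502

Spearman-Brown: ρ = 2r/(1 + r) = 2(0.62)/(1 + 0.62) = 1.240/1.62 = 0.7654 → 0.77
Kelley's formula gives T̂ = 0.77·18.4 + 0.23·27.54 = 14.168 + 6.3342 = 20.5022.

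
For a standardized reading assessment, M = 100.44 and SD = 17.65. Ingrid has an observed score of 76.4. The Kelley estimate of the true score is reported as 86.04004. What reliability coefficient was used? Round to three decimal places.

T̂ = ρX + (1 − ρ)μ  ⇒  T̂ − μ = ρ(X − μ)
ρ = (T̂ − μ)/(X − μ) = (86.04004 − 100.44) / (76.4 − 100.44) = -14.39996 / -24.04 = 0.59900

0.599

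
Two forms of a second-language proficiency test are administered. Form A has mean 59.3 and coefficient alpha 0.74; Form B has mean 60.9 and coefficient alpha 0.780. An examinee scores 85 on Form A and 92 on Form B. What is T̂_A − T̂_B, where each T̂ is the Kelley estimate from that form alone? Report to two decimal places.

T̂_A = 0.74(85) + 0.26(59.3) = 78.3180
T̂_B = 0.780(92) + 0.220(60.9) = 85.1580
T̂_A − T̂_B = -6.8400

-6.84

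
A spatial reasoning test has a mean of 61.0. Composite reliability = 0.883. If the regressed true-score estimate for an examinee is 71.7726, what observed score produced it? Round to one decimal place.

T̂ = ρX + (1 − ρ)μ  ⇒  X = (T̂ − (1 − ρ)μ) / ρ
X = (71.7726 − 0.117 × 61.0) / 0.883 = (71.7726 − 7.1370) / 0.883 = 64.6356 / 0.883 = 73.200

73.2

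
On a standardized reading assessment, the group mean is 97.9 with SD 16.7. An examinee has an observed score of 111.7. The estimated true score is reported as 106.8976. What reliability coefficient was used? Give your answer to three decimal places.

T̂ = ρX + (1 − ρ)μ  ⇒  T̂ − μ = ρ(X − μ)
ρ = (T̂ − μ)/(X − μ) = (106.8976 − 97.9) / (111.7 − 97.9) = 8.9976 / 13.8 = 0.65200

0.652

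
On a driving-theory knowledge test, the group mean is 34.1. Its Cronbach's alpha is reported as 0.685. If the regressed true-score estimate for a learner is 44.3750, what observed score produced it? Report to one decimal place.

49.1

T̂ = ρX + (1 − ρ)μ  ⇒  X = (T̂ − (1 − ρ)μ) / ρ
X = (44.3750 − 0.315 × 34.1) / 0.685 = (44.3750 − 10.7415) / 0.685 = 33.6335 / 0.685 = 49.100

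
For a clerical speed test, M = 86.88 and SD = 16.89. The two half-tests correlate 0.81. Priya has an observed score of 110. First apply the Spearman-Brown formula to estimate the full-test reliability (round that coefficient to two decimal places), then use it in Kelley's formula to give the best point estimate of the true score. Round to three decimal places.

107.688

Spearman-Brown: ρ = 2r/(1 + r) = 2(0.81)/(1 + 0.81) = 1.620/1.81 = 0.8950 → 0.90
T̂ = ρX + (1 − ρ)μ
  = 0.90 × 110 + 0.10 × 86.88
  = 99.00 + 8.6880
  = 107.6880
  ≈ 107.688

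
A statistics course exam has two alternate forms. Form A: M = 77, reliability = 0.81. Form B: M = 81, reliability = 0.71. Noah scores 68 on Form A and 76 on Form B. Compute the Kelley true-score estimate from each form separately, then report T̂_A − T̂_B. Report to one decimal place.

-7.7

T̂_A = 0.81(68) + 0.19(77) = 69.710
T̂_B = 0.71(76) + 0.29(81) = 77.450
T̂_A − T̂_B = -7.740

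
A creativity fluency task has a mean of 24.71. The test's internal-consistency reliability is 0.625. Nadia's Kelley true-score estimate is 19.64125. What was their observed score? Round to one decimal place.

T̂ = ρX + (1 − ρ)μ  ⇒  X = (T̂ − (1 − ρ)μ) / ρ
X = (19.64125 − 0.375 × 24.71) / 0.625 = (19.64125 − 9.26625) / 0.625 = 10.37500 / 0.625 = 16.600

16.6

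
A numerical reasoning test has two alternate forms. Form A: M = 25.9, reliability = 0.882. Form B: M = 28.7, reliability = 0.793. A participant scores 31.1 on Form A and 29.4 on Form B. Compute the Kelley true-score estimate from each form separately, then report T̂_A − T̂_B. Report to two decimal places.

1.23

T̂_A = 0.882(31.1) + 0.118(25.9) = 30.4864
T̂_B = 0.793(29.4) + 0.207(28.7) = 29.2551
T̂_A − T̂_B = 1.2313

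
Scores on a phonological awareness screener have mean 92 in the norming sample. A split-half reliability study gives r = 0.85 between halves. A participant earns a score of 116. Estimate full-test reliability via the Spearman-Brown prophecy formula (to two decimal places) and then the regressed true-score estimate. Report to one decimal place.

114.1

Spearman-Brown: ρ = 2r/(1 + r) = 2(0.85)/(1 + 0.85) = 1.700/1.85 = 0.9189 → 0.92
T̂ = 0.92(116) + 0.08(92) = 106.72 + 7.36 = 114.08 → 114.1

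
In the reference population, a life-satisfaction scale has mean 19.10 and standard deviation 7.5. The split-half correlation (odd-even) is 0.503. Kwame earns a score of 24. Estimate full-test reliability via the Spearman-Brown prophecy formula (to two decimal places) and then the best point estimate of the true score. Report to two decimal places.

22.38

Spearman-Brown: ρ = 2r/(1 + r) = 2(0.503)/(1 + 0.503) = 1.0060/1.503 = 0.6693 → 0.67
T̂ = ρX + (1 − ρ)μ
  = 0.67 × 24 + 0.33 × 19.10
  = 16.08 + 6.3030
  = 22.383
  ≈ 22.38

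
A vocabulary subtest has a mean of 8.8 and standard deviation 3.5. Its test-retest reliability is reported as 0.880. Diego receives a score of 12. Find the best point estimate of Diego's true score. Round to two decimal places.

Regress the observed score toward the mean by the unreliability: T̂ = 0.880·12 + 0.120·8.8 = 10.560 + 1.0560 = 11.616.

11.62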